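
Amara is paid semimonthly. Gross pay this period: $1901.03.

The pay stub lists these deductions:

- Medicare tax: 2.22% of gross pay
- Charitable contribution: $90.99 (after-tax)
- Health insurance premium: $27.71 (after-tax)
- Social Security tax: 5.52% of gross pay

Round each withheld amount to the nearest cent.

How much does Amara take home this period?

$1635.19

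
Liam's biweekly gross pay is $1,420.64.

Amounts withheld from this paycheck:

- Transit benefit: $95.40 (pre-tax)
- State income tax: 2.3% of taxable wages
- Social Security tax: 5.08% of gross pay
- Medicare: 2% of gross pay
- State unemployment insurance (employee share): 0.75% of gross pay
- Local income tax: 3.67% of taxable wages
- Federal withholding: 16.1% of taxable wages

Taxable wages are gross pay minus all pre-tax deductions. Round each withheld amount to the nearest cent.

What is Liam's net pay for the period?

$921.53

Transit benefit: $95.40
Taxable wages = $1,420.64 − $95.40 = $1,325.24
State income tax: $1,325.24 × 0.023 = $30.48
Federal withholding: $1,325.24 × 0.161 = $213.36
Local income tax: $1,325.24 × 0.0367 = $48.64
Social Security tax: $1,420.64 × 0.0508 = $72.17
Medicare: $1,420.64 × 0.02 = $28.41
State unemployment insurance (employee share): $1,420.64 × 0.0075 = $10.65
Total deductions = $95.40 + $30.48 + $213.36 + $48.64 + $72.17 + $28.41 + $10.65 = $499.11
Net pay = $1,420.64 − $499.11 = $921.53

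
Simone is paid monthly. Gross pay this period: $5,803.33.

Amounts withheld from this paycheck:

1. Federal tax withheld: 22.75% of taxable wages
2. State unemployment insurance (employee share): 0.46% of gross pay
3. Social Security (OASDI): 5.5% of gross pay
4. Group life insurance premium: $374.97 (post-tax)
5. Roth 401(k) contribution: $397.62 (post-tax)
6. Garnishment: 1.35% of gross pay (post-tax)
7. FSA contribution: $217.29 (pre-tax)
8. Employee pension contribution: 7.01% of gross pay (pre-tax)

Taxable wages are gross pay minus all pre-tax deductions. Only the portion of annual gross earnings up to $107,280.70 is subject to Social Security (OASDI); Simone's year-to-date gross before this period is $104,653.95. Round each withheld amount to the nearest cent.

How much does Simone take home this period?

$2,978.86

FSA contribution: $217.29
Employee pension contribution: $5,803.33 × 0.0701 = $406.81
Pre-tax total = $217.29 + $406.81 = $624.10
Taxable wages = $5,803.33 − $624.10 = $5,179.23
Federal tax withheld: $5,179.23 × 0.2275 = $1,178.27
Social Security (OASDI): only $107,280.70 − $104,653.95 = $2,626.75 of this check is subject → $2,626.75 × 0.055 = $144.47
State unemployment insurance (employee share): $5,803.33 × 0.0046 = $26.70
Roth 401(k) contribution: $397.62
Group life insurance premium: $374.97
Garnishment: $5,803.33 × 0.0135 = $78.34
Total deductions = $217.29 + $406.81 + $1,178.27 + $144.47 + $26.70 + $397.62 + $374.97 + $78.34 = $2,824.47
Net pay = $5,803.33 − $2,824.47 = $2,978.86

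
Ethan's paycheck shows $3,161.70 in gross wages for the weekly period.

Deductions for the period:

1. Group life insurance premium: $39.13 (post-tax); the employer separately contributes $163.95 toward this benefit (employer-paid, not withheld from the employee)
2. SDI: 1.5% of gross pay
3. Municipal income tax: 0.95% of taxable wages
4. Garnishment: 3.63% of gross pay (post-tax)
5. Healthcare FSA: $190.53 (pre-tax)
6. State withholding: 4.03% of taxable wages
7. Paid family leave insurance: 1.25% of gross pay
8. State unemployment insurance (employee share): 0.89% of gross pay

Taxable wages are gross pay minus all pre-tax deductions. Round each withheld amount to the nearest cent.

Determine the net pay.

$2,554.21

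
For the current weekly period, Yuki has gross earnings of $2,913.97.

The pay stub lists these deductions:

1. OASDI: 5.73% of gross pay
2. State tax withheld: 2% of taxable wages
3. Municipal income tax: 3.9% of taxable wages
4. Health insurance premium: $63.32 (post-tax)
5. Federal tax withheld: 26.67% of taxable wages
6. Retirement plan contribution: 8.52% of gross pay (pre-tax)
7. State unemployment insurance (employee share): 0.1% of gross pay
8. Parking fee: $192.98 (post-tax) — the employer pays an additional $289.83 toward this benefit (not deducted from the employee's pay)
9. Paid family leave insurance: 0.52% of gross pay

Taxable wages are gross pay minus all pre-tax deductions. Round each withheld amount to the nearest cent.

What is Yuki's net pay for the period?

$1,356.16

Retirement plan contribution: $2,913.97 × 0.0852 = $248.27
Taxable wages = $2,913.97 − $248.27 = $2,665.70
Municipal income tax: $2,665.70 × 0.039 = $103.96
State tax withheld: $2,665.70 × 0.02 = $53.31
Federal tax withheld: $2,665.70 × 0.2667 = $710.94
OASDI: $2,913.97 × 0.0573 = $166.97
Paid family leave insurance: $2,913.97 × 0.0052 = $15.15
State unemployment insurance (employee share): $2,913.97 × 0.001 = $2.91
Health insurance premium: $63.32
Parking fee: $192.98
(Employer's $289.83 toward parking fee is not withheld from the employee.)
Total deductions = $248.27 + $103.96 + $53.31 + $710.94 + $166.97 + $15.15 + $2.91 + $63.32 + $192.98 = $1,557.81
Net pay = $2,913.97 − $1,557.81 = $1,356.16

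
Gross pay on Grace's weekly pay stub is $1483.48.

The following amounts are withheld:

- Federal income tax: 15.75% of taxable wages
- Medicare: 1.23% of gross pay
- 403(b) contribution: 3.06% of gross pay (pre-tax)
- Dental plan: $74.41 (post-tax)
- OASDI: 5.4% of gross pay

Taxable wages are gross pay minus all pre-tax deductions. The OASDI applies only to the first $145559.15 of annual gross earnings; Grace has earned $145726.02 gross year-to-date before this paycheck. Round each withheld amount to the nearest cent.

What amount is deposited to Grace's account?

$1118.93

403(b) contribution: $1483.48 × 0.0306 = $45.39
Taxable wages = $1483.48 − $45.39 = $1438.09
Federal income tax: $1438.09 × 0.1575 = $226.50
Medicare: $1483.48 × 0.0123 = $18.25
OASDI: annual cap $145559.15 already reached (YTD $145726.02), so $0.00
Dental plan: $74.41
Total deductions = $45.39 + $226.50 + $18.25 + $0.00 + $74.41 = $364.55
Net pay = $1483.48 − $364.55 = $1118.93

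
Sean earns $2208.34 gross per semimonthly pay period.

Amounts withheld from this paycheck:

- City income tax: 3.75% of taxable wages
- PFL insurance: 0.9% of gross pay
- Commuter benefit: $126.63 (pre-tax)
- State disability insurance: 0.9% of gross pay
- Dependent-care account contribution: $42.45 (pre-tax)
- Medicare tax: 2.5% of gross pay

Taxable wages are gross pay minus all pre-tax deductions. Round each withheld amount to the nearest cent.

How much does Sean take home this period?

$1867.82

Commuter benefit: $126.63
Dependent-care account contribution: $42.45
Pre-tax total = $126.63 + $42.45 = $169.08
Taxable wages = $2208.34 − $169.08 = $2039.26
City income tax: $2039.26 × 0.0375 = $76.47
State disability insurance: $2208.34 × 0.009 = $19.88
PFL insurance: $2208.34 × 0.009 = $19.88
Medicare tax: $2208.34 × 0.025 = $55.21
Total deductions = $126.63 + $42.45 + $76.47 + $19.88 + $19.88 + $55.21 = $340.52
Net pay = $2208.34 − $340.52 = $1867.82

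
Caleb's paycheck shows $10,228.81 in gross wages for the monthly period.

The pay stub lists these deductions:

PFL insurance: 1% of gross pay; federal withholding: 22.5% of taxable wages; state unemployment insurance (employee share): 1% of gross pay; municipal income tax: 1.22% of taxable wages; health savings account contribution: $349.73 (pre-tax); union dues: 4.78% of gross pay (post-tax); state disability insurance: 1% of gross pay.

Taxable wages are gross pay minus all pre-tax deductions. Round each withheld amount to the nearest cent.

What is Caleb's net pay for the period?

$6,739.96

Health savings account contribution: $349.73
Taxable wages = $10,228.81 − $349.73 = $9,879.08
Municipal income tax: $9,879.08 × 0.0122 = $120.52
Federal withholding: $9,879.08 × 0.225 = $2,222.79
PFL insurance: $10,228.81 × 0.01 = $102.29
State disability insurance: $10,228.81 × 0.01 = $102.29
State unemployment insurance (employee share): $10,228.81 × 0.01 = $102.29
Union dues: $10,228.81 × 0.0478 = $488.94
Total deductions = $349.73 + $120.52 + $2,222.79 + $102.29 + $102.29 + $102.29 + $488.94 = $3,488.85
Net pay = $10,228.81 − $3,488.85 = $6,739.96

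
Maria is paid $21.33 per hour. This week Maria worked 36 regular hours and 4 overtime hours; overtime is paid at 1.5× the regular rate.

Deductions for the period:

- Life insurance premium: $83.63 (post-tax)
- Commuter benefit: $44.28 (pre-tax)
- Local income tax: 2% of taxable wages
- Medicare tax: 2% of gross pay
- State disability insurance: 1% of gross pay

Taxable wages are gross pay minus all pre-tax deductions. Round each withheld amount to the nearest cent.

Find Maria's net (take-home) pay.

$724.04

Regular pay: 36 × $21.33 = $767.88
Overtime pay: 4 × $21.33 × 1.5 = $127.98
Gross pay = $767.88 + $127.98 = $895.86
Commuter benefit: $44.28
Taxable wages = $895.86 − $44.28 = $851.58
Local income tax: $851.58 × 0.02 = $17.03
State disability insurance: $895.86 × 0.01 = $8.96
Medicare tax: $895.86 × 0.02 = $17.92
Life insurance premium: $83.63
Total deductions = $44.28 + $17.03 + $8.96 + $17.92 + $83.63 = $171.82
Net pay = $895.86 − $171.82 = $724.04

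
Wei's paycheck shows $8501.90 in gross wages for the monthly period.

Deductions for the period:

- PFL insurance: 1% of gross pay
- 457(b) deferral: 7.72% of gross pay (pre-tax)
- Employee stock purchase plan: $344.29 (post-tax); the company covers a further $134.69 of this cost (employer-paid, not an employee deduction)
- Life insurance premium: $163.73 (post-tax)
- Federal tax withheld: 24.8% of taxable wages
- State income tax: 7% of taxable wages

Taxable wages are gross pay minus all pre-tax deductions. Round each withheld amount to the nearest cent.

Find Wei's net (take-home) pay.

457(b) deferral: $8501.90 × 0.0772 = $656.35
Taxable wages = $8501.90 − $656.35 = $7845.55
State income tax: $7845.55 × 0.07 = $549.19
Federal tax withheld: $7845.55 × 0.248 = $1945.70
PFL insurance: $8501.90 × 0.01 = $85.02
Life insurance premium: $163.73
Employee stock purchase plan: $344.29
(Employer's $134.69 toward employee stock purchase plan is not withheld from the employee.)
Total deductions = $656.35 + $549.19 + $1945.70 + $85.02 + $163.73 + $344.29 = $3744.28
Net pay = $8501.90 − $3744.28 = $4757.62

$4757.62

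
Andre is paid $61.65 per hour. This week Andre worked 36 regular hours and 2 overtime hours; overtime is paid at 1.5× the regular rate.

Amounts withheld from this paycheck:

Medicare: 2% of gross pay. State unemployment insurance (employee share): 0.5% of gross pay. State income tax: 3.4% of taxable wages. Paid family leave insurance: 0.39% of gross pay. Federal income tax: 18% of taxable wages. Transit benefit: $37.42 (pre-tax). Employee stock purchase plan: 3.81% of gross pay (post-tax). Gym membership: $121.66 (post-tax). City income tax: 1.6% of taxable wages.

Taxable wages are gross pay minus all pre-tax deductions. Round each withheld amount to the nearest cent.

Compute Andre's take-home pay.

$1,539.77

Regular pay: 36 × $61.65 = $2,219.40
Overtime pay: 2 × $61.65 × 1.5 = $184.95
Gross pay = $2,219.40 + $184.95 = $2,404.35
Transit benefit: $37.42
Taxable wages = $2,404.35 − $37.42 = $2,366.93
State income tax: $2,366.93 × 0.034 = $80.48
Federal income tax: $2,366.93 × 0.18 = $426.05
City income tax: $2,366.93 × 0.016 = $37.87
Medicare: $2,404.35 × 0.02 = $48.09
State unemployment insurance (employee share): $2,404.35 × 0.005 = $12.02
Paid family leave insurance: $2,404.35 × 0.0039 = $9.38
Gym membership: $121.66
Employee stock purchase plan: $2,404.35 × 0.0381 = $91.61
Total deductions = $37.42 + $80.48 + $426.05 + $37.87 + $48.09 + $12.02 + $9.38 + $121.66 + $91.61 = $864.58
Net pay = $2,404.35 − $864.58 = $1,539.77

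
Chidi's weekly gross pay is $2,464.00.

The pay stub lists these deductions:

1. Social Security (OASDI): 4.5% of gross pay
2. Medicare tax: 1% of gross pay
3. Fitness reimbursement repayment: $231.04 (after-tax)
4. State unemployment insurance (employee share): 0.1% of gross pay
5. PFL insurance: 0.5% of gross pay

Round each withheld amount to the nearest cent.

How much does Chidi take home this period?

$2,082.66

State unemployment insurance (employee share): $2,464.00 × 0.001 = $2.46
Medicare tax: $2,464.00 × 0.01 = $24.64
Social Security (OASDI): $2,464.00 × 0.045 = $110.88
PFL insurance: $2,464.00 × 0.005 = $12.32
Fitness reimbursement repayment: $231.04
Total deductions = $2.46 + $24.64 + $110.88 + $12.32 + $231.04 = $381.34
Net pay = $2,464.00 − $381.34 = $2,082.66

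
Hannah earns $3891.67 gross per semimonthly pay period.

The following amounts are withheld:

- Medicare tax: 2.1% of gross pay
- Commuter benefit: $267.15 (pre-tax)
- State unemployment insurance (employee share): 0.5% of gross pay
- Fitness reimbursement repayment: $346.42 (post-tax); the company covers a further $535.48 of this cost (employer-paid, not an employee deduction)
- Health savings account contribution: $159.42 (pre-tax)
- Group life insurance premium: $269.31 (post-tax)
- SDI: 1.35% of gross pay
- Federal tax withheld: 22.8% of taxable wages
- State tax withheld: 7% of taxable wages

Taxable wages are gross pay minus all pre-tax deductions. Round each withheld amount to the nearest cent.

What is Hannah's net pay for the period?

Commuter benefit: $267.15
Health savings account contribution: $159.42
Pre-tax total = $267.15 + $159.42 = $426.57
Taxable wages = $3891.67 − $426.57 = $3465.10
Federal tax withheld: $3465.10 × 0.228 = $790.04
State tax withheld: $3465.10 × 0.07 = $242.56
SDI: $3891.67 × 0.0135 = $52.54
Medicare tax: $3891.67 × 0.021 = $81.73
State unemployment insurance (employee share): $3891.67 × 0.005 = $19.46
Fitness reimbursement repayment: $346.42
Group life insurance premium: $269.31
(Employer's $535.48 toward fitness reimbursement repayment is not withheld from the employee.)
Total deductions = $267.15 + $159.42 + $790.04 + $242.56 + $52.54 + $81.73 + $19.46 + $346.42 + $269.31 = $2228.63
Net pay = $3891.67 − $2228.63 = $1663.04

$1663.04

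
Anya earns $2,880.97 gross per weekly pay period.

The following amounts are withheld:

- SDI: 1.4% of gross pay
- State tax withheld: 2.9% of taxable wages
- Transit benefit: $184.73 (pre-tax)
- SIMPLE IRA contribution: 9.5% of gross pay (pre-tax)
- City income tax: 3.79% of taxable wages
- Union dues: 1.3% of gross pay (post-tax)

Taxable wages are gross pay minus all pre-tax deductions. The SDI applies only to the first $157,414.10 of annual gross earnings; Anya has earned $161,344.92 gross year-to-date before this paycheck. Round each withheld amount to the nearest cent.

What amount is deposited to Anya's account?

$2,223.04

Transit benefit: $184.73
SIMPLE IRA contribution: $2,880.97 × 0.095 = $273.69
Pre-tax total = $184.73 + $273.69 = $458.42
Taxable wages = $2,880.97 − $458.42 = $2,422.55
City income tax: $2,422.55 × 0.0379 = $91.81
State tax withheld: $2,422.55 × 0.029 = $70.25
SDI: annual cap $157,414.10 already reached (YTD $161,344.92), so $0.00
Union dues: $2,880.97 × 0.013 = $37.45
Total deductions = $184.73 + $273.69 + $91.81 + $70.25 + $0.00 + $37.45 = $657.93
Net pay = $2,880.97 − $657.93 = $2,223.04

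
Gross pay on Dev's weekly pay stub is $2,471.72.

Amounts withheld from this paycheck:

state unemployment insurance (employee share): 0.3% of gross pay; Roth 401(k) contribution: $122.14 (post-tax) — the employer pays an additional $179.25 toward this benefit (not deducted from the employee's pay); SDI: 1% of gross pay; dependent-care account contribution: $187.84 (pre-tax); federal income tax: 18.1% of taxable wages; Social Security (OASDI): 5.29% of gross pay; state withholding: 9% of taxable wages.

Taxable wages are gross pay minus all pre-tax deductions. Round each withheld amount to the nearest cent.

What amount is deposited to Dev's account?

Dependent-care account contribution: $187.84
Taxable wages = $2,471.72 − $187.84 = $2,283.88
Federal income tax: $2,283.88 × 0.181 = $413.38
State withholding: $2,283.88 × 0.09 = $205.55
SDI: $2,471.72 × 0.01 = $24.72
State unemployment insurance (employee share): $2,471.72 × 0.003 = $7.42
Social Security (OASDI): $2,471.72 × 0.0529 = $130.75
Roth 401(k) contribution: $122.14
(Employer's $179.25 toward Roth 401(k) contribution is not withheld from the employee.)
Total deductions = $187.84 + $413.38 + $205.55 + $24.72 + $7.42 + $130.75 + $122.14 = $1,091.80
Net pay = $2,471.72 − $1,091.80 = $1,379.92

$1,379.92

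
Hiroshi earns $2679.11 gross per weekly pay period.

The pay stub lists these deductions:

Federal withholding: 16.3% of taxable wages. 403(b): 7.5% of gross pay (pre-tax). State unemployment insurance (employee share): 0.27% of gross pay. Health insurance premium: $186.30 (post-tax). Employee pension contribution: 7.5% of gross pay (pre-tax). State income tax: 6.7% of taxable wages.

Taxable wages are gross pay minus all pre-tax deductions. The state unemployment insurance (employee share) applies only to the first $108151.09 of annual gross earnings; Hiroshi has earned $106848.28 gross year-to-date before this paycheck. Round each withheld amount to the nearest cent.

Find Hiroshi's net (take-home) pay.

$1563.66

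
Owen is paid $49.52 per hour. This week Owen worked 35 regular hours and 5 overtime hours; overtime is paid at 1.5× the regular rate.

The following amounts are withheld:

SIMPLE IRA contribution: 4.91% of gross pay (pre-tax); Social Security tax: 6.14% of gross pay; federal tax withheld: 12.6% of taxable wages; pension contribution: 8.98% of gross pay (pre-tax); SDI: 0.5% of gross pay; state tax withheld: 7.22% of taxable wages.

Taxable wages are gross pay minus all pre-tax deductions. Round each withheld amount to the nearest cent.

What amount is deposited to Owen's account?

$1313.33

Regular pay: 35 × $49.52 = $1733.20
Overtime pay: 5 × $49.52 × 1.5 = $371.40
Gross pay = $1733.20 + $371.40 = $2104.60
Pension contribution: $2104.60 × 0.0898 = $188.99
SIMPLE IRA contribution: $2104.60 × 0.0491 = $103.34
Pre-tax total = $188.99 + $103.34 = $292.33
Taxable wages = $2104.60 − $292.33 = $1812.27
State tax withheld: $1812.27 × 0.0722 = $130.85
Federal tax withheld: $1812.27 × 0.126 = $228.35
Social Security tax: $2104.60 × 0.0614 = $129.22
SDI: $2104.60 × 0.005 = $10.52
Total deductions = $188.99 + $103.34 + $130.85 + $228.35 + $129.22 + $10.52 = $791.27
Net pay = $2104.60 − $791.27 = $1313.33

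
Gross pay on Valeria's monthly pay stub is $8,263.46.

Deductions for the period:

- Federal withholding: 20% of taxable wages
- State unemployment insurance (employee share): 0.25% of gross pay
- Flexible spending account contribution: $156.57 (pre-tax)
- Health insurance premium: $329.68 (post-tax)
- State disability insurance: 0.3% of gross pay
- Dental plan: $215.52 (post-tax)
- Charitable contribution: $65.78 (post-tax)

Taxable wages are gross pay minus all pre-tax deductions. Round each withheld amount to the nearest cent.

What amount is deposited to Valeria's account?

$5,829.08

Flexible spending account contribution: $156.57
Taxable wages = $8,263.46 − $156.57 = $8,106.89
Federal withholding: $8,106.89 × 0.2 = $1,621.38
State unemployment insurance (employee share): $8,263.46 × 0.0025 = $20.66
State disability insurance: $8,263.46 × 0.003 = $24.79
Dental plan: $215.52
Health insurance premium: $329.68
Charitable contribution: $65.78
Total deductions = $156.57 + $1,621.38 + $20.66 + $24.79 + $215.52 + $329.68 + $65.78 = $2,434.38
Net pay = $8,263.46 − $2,434.38 = $5,829.08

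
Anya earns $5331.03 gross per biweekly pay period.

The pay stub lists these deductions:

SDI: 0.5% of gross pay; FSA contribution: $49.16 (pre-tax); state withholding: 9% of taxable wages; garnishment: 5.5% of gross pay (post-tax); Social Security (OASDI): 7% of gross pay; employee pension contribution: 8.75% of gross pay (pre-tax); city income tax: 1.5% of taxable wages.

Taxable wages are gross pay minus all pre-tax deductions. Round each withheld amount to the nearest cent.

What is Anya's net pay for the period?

$3616.74

FSA contribution: $49.16
Employee pension contribution: $5331.03 × 0.0875 = $466.47
Pre-tax total = $49.16 + $466.47 = $515.63
Taxable wages = $5331.03 − $515.63 = $4815.40
State withholding: $4815.40 × 0.09 = $433.39
City income tax: $4815.40 × 0.015 = $72.23
Social Security (OASDI): $5331.03 × 0.07 = $373.17
SDI: $5331.03 × 0.005 = $26.66
Garnishment: $5331.03 × 0.055 = $293.21
Total deductions = $49.16 + $466.47 + $433.39 + $72.23 + $373.17 + $26.66 + $293.21 = $1714.29
Net pay = $5331.03 − $1714.29 = $3616.74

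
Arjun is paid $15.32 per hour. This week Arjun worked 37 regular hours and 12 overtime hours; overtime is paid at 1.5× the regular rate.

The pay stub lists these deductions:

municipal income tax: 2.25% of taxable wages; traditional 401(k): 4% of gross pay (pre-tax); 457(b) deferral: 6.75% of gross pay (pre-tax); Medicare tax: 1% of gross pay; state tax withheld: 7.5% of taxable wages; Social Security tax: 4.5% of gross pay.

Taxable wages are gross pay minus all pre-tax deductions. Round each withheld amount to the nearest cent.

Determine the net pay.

$632.35

Regular pay: 37 × $15.32 = $566.84
Overtime pay: 12 × $15.32 × 1.5 = $275.76
Gross pay = $566.84 + $275.76 = $842.60
457(b) deferral: $842.60 × 0.0675 = $56.88
Traditional 401(k): $842.60 × 0.04 = $33.70
Pre-tax total = $56.88 + $33.70 = $90.58
Taxable wages = $842.60 − $90.58 = $752.02
Municipal income tax: $752.02 × 0.0225 = $16.92
State tax withheld: $752.02 × 0.075 = $56.40
Social Security tax: $842.60 × 0.045 = $37.92
Medicare tax: $842.60 × 0.01 = $8.43
Total deductions = $56.88 + $33.70 + $16.92 + $56.40 + $37.92 + $8.43 = $210.25
Net pay = $842.60 − $210.25 = $632.35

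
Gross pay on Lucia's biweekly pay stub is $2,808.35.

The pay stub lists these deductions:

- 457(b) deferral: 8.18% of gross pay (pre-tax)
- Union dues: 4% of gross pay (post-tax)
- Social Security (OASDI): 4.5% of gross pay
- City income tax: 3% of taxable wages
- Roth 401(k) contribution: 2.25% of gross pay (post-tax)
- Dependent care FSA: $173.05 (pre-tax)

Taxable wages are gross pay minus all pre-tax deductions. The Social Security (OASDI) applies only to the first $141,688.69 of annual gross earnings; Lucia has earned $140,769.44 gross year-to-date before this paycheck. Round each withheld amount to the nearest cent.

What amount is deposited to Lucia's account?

Dependent care FSA: $173.05
457(b) deferral: $2,808.35 × 0.0818 = $229.72
Pre-tax total = $173.05 + $229.72 = $402.77
Taxable wages = $2,808.35 − $402.77 = $2,405.58
City income tax: $2,405.58 × 0.03 = $72.17
Social Security (OASDI): only $141,688.69 − $140,769.44 = $919.25 of this check is subject → $919.25 × 0.045 = $41.37
Roth 401(k) contribution: $2,808.35 × 0.0225 = $63.19
Union dues: $2,808.35 × 0.04 = $112.33
Total deductions = $173.05 + $229.72 + $72.17 + $41.37 + $63.19 + $112.33 = $691.83
Net pay = $2,808.35 − $691.83 = $2,116.52

$2,116.52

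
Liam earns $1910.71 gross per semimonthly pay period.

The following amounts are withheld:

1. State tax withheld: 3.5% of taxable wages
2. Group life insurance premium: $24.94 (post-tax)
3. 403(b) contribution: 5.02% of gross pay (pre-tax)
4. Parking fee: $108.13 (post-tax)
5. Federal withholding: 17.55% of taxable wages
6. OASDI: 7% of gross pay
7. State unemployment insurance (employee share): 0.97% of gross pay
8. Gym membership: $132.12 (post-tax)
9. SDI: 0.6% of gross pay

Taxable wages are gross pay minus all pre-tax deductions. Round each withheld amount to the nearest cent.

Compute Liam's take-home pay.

403(b) contribution: $1910.71 × 0.0502 = $95.92
Taxable wages = $1910.71 − $95.92 = $1814.79
State tax withheld: $1814.79 × 0.035 = $63.52
Federal withholding: $1814.79 × 0.1755 = $318.50
State unemployment insurance (employee share): $1910.71 × 0.0097 = $18.53
SDI: $1910.71 × 0.006 = $11.46
OASDI: $1910.71 × 0.07 = $133.75
Gym membership: $132.12
Parking fee: $108.13
Group life insurance premium: $24.94
Total deductions = $95.92 + $63.52 + $318.50 + $18.53 + $11.46 + $133.75 + $132.12 + $108.13 + $24.94 = $906.87
Net pay = $1910.71 − $906.87 = $1003.84

$1003.84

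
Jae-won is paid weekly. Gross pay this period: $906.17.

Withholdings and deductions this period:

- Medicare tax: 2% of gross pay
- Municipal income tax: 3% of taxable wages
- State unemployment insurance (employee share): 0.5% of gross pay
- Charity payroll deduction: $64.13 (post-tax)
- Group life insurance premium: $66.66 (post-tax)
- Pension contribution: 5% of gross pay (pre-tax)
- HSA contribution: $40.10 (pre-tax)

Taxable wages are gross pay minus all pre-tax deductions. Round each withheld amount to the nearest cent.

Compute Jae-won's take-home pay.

$642.70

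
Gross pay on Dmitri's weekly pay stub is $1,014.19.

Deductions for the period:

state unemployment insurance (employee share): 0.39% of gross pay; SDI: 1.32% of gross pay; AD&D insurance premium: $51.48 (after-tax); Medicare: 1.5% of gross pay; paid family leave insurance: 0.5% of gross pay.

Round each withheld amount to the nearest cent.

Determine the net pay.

$925.08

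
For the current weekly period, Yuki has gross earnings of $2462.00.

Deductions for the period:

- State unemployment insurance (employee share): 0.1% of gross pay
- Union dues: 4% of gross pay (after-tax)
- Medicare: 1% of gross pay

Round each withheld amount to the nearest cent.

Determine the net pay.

$2336.44

Medicare: $2462.00 × 0.01 = $24.62
State unemployment insurance (employee share): $2462.00 × 0.001 = $2.46
Union dues: $2462.00 × 0.04 = $98.48
Total deductions = $24.62 + $2.46 + $98.48 = $125.56
Net pay = $2462.00 − $125.56 = $2336.44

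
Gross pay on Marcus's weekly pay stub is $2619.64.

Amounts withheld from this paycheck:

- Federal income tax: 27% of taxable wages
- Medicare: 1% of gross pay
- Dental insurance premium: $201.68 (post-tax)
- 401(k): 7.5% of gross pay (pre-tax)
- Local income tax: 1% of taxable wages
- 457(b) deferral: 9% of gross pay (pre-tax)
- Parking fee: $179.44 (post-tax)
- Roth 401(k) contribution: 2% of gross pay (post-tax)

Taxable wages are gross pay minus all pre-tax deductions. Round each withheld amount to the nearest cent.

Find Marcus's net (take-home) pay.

457(b) deferral: $2619.64 × 0.09 = $235.77
401(k): $2619.64 × 0.075 = $196.47
Pre-tax total = $235.77 + $196.47 = $432.24
Taxable wages = $2619.64 − $432.24 = $2187.40
Federal income tax: $2187.40 × 0.27 = $590.60
Local income tax: $2187.40 × 0.01 = $21.87
Medicare: $2619.64 × 0.01 = $26.20
Parking fee: $179.44
Roth 401(k) contribution: $2619.64 × 0.02 = $52.39
Dental insurance premium: $201.68
Total deductions = $235.77 + $196.47 + $590.60 + $21.87 + $26.20 + $179.44 + $52.39 + $201.68 = $1504.42
Net pay = $2619.64 − $1504.42 = $1115.22

$1115.22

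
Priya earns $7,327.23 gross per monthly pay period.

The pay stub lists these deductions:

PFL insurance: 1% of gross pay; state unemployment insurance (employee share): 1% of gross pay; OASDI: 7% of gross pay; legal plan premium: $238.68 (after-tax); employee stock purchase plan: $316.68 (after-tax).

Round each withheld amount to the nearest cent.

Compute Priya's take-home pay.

$6,112.42

State unemployment insurance (employee share): $7,327.23 × 0.01 = $73.27
PFL insurance: $7,327.23 × 0.01 = $73.27
OASDI: $7,327.23 × 0.07 = $512.91
Legal plan premium: $238.68
Employee stock purchase plan: $316.68
Total deductions = $73.27 + $73.27 + $512.91 + $238.68 + $316.68 = $1,214.81
Net pay = $7,327.23 − $1,214.81 = $6,112.42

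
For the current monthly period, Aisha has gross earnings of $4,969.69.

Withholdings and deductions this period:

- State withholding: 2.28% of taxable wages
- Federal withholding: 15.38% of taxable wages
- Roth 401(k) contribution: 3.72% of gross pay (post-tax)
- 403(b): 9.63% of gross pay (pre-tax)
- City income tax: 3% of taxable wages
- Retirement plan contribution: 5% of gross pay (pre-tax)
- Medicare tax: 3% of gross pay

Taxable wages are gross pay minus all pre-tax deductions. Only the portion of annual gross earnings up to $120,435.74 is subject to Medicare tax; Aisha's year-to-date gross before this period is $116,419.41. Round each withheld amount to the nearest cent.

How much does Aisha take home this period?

$3,060.74

Retirement plan contribution: $4,969.69 × 0.05 = $248.48
403(b): $4,969.69 × 0.0963 = $478.58
Pre-tax total = $248.48 + $478.58 = $727.06
Taxable wages = $4,969.69 − $727.06 = $4,242.63
Federal withholding: $4,242.63 × 0.1538 = $652.52
State withholding: $4,242.63 × 0.0228 = $96.73
City income tax: $4,242.63 × 0.03 = $127.28
Medicare tax: only $120,435.74 − $116,419.41 = $4,016.33 of this check is subject → $4,016.33 × 0.03 = $120.49
Roth 401(k) contribution: $4,969.69 × 0.0372 = $184.87
Total deductions = $248.48 + $478.58 + $652.52 + $96.73 + $127.28 + $120.49 + $184.87 = $1,908.95
Net pay = $4,969.69 − $1,908.95 = $3,060.74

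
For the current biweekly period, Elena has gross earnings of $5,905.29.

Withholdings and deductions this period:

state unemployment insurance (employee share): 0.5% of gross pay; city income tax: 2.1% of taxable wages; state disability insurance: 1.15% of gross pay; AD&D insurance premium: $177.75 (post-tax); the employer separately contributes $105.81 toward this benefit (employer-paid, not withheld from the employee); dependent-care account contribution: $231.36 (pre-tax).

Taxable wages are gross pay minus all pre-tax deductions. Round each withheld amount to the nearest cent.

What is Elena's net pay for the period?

$5,279.59

Dependent-care account contribution: $231.36
Taxable wages = $5,905.29 − $231.36 = $5,673.93
City income tax: $5,673.93 × 0.021 = $119.15
State disability insurance: $5,905.29 × 0.0115 = $67.91
State unemployment insurance (employee share): $5,905.29 × 0.005 = $29.53
AD&D insurance premium: $177.75
(Employer's $105.81 toward AD&D insurance premium is not withheld from the employee.)
Total deductions = $231.36 + $119.15 + $67.91 + $29.53 + $177.75 = $625.70
Net pay = $5,905.29 − $625.70 = $5,279.59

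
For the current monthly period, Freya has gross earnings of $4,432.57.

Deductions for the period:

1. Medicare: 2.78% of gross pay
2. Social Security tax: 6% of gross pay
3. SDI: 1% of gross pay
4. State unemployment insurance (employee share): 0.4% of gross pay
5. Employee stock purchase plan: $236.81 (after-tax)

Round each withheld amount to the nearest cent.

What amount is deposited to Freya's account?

State unemployment insurance (employee share): $4,432.57 × 0.004 = $17.73
Social Security tax: $4,432.57 × 0.06 = $265.95
SDI: $4,432.57 × 0.01 = $44.33
Medicare: $4,432.57 × 0.0278 = $123.23
Employee stock purchase plan: $236.81
Total deductions = $17.73 + $265.95 + $44.33 + $123.23 + $236.81 = $688.05
Net pay = $4,432.57 − $688.05 = $3,744.52

$3,744.52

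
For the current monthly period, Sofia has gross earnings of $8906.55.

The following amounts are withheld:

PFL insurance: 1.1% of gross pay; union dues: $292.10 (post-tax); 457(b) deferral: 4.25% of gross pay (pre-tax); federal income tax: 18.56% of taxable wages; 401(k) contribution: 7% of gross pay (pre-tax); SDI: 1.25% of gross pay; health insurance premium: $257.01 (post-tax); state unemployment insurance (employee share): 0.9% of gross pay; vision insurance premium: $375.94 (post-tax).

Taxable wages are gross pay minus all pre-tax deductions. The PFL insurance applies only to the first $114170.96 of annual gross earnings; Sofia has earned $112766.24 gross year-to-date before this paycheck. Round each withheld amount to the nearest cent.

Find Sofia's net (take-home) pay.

401(k) contribution: $8906.55 × 0.07 = $623.46
457(b) deferral: $8906.55 × 0.0425 = $378.53
Pre-tax total = $623.46 + $378.53 = $1001.99
Taxable wages = $8906.55 − $1001.99 = $7904.56
Federal income tax: $7904.56 × 0.1856 = $1467.09
SDI: $8906.55 × 0.0125 = $111.33
State unemployment insurance (employee share): $8906.55 × 0.009 = $80.16
PFL insurance: only $114170.96 − $112766.24 = $1404.72 of this check is subject → $1404.72 × 0.011 = $15.45
Vision insurance premium: $375.94
Health insurance premium: $257.01
Union dues: $292.10
Total deductions = $623.46 + $378.53 + $1467.09 + $111.33 + $80.16 + $15.45 + $375.94 + $257.01 + $292.10 = $3601.07
Net pay = $8906.55 − $3601.07 = $5305.48

$5305.48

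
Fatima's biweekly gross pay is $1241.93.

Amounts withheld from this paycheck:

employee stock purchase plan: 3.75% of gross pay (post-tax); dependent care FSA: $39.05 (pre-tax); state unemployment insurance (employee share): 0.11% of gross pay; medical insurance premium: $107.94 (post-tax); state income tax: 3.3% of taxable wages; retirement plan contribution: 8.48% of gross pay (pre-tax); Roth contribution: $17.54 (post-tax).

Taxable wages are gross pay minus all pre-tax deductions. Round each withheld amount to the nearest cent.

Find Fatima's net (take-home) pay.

$887.92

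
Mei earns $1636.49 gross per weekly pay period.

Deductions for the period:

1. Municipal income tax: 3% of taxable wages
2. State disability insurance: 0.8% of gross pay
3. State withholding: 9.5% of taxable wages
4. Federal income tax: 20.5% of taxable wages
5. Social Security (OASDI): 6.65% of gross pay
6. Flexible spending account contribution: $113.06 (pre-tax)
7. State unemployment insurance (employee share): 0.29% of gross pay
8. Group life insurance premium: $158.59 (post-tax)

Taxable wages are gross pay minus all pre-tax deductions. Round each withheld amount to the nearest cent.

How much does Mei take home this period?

$735.44

Flexible spending account contribution: $113.06
Taxable wages = $1636.49 − $113.06 = $1523.43
Federal income tax: $1523.43 × 0.205 = $312.30
Municipal income tax: $1523.43 × 0.03 = $45.70
State withholding: $1523.43 × 0.095 = $144.73
Social Security (OASDI): $1636.49 × 0.0665 = $108.83
State disability insurance: $1636.49 × 0.008 = $13.09
State unemployment insurance (employee share): $1636.49 × 0.0029 = $4.75
Group life insurance premium: $158.59
Total deductions = $113.06 + $312.30 + $45.70 + $144.73 + $108.83 + $13.09 + $4.75 + $158.59 = $901.05
Net pay = $1636.49 − $901.05 = $735.44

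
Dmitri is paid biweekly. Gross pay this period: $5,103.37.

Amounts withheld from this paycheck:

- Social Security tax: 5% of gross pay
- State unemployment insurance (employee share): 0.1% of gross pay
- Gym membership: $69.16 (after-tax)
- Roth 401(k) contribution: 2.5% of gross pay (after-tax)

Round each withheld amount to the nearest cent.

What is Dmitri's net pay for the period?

$4,646.36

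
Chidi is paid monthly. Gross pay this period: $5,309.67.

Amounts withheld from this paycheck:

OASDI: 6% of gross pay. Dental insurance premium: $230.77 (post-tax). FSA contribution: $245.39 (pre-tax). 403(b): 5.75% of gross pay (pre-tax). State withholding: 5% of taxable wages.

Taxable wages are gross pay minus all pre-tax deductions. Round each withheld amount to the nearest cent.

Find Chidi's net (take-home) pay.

$3,971.67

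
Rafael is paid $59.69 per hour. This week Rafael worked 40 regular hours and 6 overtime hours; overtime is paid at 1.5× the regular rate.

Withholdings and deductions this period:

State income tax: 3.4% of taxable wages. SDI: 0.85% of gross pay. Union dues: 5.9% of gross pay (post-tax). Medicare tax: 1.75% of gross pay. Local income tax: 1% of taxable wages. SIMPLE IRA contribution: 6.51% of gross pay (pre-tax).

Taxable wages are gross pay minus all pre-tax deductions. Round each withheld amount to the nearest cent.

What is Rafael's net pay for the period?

$2,365.49

Regular pay: 40 × $59.69 = $2,387.60
Overtime pay: 6 × $59.69 × 1.5 = $537.21
Gross pay = $2,387.60 + $537.21 = $2,924.81
SIMPLE IRA contribution: $2,924.81 × 0.0651 = $190.41
Taxable wages = $2,924.81 − $190.41 = $2,734.40
Local income tax: $2,734.40 × 0.01 = $27.34
State income tax: $2,734.40 × 0.034 = $92.97
SDI: $2,924.81 × 0.0085 = $24.86
Medicare tax: $2,924.81 × 0.0175 = $51.18
Union dues: $2,924.81 × 0.059 = $172.56
Total deductions = $190.41 + $27.34 + $92.97 + $24.86 + $51.18 + $172.56 = $559.32
Net pay = $2,924.81 − $559.32 = $2,365.49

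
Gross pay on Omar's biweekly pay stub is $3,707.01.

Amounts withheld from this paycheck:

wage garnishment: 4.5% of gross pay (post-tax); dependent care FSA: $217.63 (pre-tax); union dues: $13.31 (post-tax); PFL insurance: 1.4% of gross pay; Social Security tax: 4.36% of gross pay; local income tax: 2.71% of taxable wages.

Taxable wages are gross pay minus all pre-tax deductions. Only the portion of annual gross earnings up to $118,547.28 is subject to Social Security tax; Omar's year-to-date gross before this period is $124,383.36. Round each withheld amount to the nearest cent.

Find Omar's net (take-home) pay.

$3,162.79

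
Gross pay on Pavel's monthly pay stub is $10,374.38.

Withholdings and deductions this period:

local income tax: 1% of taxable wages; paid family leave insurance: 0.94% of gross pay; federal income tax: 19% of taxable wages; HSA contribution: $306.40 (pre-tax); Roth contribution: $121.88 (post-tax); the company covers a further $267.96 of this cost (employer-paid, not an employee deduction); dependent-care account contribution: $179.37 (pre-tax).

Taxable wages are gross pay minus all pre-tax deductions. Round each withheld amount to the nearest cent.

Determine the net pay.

HSA contribution: $306.40
Dependent-care account contribution: $179.37
Pre-tax total = $306.40 + $179.37 = $485.77
Taxable wages = $10,374.38 − $485.77 = $9,888.61
Federal income tax: $9,888.61 × 0.19 = $1,878.84
Local income tax: $9,888.61 × 0.01 = $98.89
Paid family leave insurance: $10,374.38 × 0.0094 = $97.52
Roth contribution: $121.88
(Employer's $267.96 toward Roth contribution is not withheld from the employee.)
Total deductions = $306.40 + $179.37 + $1,878.84 + $98.89 + $97.52 + $121.88 = $2,682.90
Net pay = $10,374.38 − $2,682.90 = $7,691.48

$7,691.48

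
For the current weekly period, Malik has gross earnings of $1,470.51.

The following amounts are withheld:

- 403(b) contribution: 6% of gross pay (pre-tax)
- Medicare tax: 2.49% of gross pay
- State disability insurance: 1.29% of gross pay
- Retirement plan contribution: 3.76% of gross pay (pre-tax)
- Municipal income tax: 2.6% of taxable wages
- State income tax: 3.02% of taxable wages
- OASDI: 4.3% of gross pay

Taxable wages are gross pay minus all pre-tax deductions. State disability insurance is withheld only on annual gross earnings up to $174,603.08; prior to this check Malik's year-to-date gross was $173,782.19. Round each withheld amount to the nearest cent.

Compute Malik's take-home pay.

$1,141.97

Retirement plan contribution: $1,470.51 × 0.0376 = $55.29
403(b) contribution: $1,470.51 × 0.06 = $88.23
Pre-tax total = $55.29 + $88.23 = $143.52
Taxable wages = $1,470.51 − $143.52 = $1,326.99
Municipal income tax: $1,326.99 × 0.026 = $34.50
State income tax: $1,326.99 × 0.0302 = $40.08
Medicare tax: $1,470.51 × 0.0249 = $36.62
State disability insurance: only $174,603.08 − $173,782.19 = $820.89 of this check is subject → $820.89 × 0.0129 = $10.59
OASDI: $1,470.51 × 0.043 = $63.23
Total deductions = $55.29 + $88.23 + $34.50 + $40.08 + $36.62 + $10.59 + $63.23 = $328.54
Net pay = $1,470.51 − $328.54 = $1,141.97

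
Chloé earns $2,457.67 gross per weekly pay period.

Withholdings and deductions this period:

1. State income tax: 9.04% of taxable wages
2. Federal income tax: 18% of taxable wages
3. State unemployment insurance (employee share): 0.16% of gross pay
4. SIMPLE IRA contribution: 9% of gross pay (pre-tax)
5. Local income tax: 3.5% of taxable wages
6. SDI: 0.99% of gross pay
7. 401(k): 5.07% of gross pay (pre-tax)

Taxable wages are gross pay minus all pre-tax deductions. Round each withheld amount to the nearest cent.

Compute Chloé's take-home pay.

$1,438.65

SIMPLE IRA contribution: $2,457.67 × 0.09 = $221.19
401(k): $2,457.67 × 0.0507 = $124.60
Pre-tax total = $221.19 + $124.60 = $345.79
Taxable wages = $2,457.67 − $345.79 = $2,111.88
Federal income tax: $2,111.88 × 0.18 = $380.14
State income tax: $2,111.88 × 0.0904 = $190.91
Local income tax: $2,111.88 × 0.035 = $73.92
State unemployment insurance (employee share): $2,457.67 × 0.0016 = $3.93
SDI: $2,457.67 × 0.0099 = $24.33
Total deductions = $221.19 + $124.60 + $380.14 + $190.91 + $73.92 + $3.93 + $24.33 = $1,019.02
Net pay = $2,457.67 − $1,019.02 = $1,438.65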